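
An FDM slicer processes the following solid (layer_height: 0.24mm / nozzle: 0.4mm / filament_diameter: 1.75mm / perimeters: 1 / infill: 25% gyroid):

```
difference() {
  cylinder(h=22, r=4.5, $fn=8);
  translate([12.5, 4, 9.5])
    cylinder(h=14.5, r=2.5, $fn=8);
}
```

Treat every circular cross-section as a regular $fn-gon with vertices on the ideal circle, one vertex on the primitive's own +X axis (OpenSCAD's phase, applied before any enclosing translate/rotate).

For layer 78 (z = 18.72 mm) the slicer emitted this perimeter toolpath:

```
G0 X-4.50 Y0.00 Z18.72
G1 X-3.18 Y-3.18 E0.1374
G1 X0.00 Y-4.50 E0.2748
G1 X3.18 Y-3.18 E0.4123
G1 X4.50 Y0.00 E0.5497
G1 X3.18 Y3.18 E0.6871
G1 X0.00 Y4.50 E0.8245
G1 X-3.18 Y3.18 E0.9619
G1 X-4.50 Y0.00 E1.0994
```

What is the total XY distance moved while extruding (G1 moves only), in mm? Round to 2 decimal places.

Sum the Euclidean lengths of each G1 segment: total = 27.54 mm.

27.54 mm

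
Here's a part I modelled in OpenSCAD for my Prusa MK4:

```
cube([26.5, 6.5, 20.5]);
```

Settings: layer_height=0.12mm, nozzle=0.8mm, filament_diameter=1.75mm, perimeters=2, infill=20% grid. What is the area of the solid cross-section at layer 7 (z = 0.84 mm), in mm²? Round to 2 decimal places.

172.25 mm²

At z = 0.84 mm: the cube is present — its section is the full 26.5×6.5 rectangle (area 172.25 mm²). Overall, the cross-section is a single solid region. Net area = 172.25 mm².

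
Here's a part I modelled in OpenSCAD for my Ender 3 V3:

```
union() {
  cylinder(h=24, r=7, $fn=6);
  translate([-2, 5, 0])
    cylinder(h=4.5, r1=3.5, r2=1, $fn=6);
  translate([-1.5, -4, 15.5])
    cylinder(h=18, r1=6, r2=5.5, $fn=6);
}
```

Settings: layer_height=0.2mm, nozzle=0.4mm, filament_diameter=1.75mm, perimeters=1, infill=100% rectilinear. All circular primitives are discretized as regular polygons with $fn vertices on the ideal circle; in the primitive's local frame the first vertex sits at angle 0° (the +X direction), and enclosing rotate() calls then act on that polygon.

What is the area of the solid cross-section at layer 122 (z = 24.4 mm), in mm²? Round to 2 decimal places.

At z = 24.4 mm: the cylinder is not intersected at this z (z outside [0, 24]); the cone at (-2, 5) does not reach this height (z outside [0, 4.5]); the cone at (-1.5, -4) contributes a regular 6-gon of circumradius 5.753 (interpolated between r1=6 and r2=5.5 at t=0.494) (area = (6/2)·5.753²·sin(360°/6) = 85.98 mm²); Combining (union): only the cone at (-1.5, -4) is present, so the union is just that shape — area = 85.98 mm². Overall, the cross-section is a single solid region. Net area = 85.98 mm².

85.98 mm²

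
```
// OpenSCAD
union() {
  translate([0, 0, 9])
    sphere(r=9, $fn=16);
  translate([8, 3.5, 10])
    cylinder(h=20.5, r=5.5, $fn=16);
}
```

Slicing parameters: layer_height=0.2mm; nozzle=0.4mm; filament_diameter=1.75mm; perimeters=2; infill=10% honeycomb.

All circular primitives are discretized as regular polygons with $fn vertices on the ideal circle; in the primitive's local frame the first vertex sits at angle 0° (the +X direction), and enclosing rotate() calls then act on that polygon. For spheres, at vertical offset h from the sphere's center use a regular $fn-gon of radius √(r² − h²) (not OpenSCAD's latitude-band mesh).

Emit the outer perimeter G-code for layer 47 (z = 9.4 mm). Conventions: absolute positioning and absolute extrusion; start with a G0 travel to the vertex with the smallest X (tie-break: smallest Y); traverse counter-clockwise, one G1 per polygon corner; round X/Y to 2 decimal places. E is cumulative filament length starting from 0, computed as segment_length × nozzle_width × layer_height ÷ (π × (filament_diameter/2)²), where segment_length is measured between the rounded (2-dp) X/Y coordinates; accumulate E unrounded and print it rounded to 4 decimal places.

G0 X-8.99 Y0.00 Z9.40
G1 X-8.31 Y-3.44 E0.1166
G1 X-6.36 Y-6.36 E0.2334
G1 X-3.44 Y-8.31 E0.3502
G1 X0.00 Y-8.99 E0.4668
G1 X3.44 Y-8.31 E0.5835
G1 X6.36 Y-6.36 E0.7002
G1 X8.31 Y-3.44 E0.8170
G1 X8.99 Y0.00 E0.9337
G1 X8.31 Y3.44 E1.0503
G1 X6.36 Y6.36 E1.1671
G1 X3.44 Y8.31 E1.2839
G1 X0.00 Y8.99 E1.4005
G1 X-3.44 Y8.31 E1.5171
G1 X-6.36 Y6.36 E1.6339
G1 X-8.31 Y3.44 E1.7507
G1 X-8.99 Y0.00 E1.8673

At z = 9.4 mm: the sphere: section is a regular 16-gon, circumradius = √(r²−h²) = √(9²−0.4²) = 8.991; the cylinder at (8, 3.5) is not intersected at this z (z outside [10, 30.5]); Taking the union: only the r=9 sphere is present, so the union is just that shape — 1 connected region. The outline is a single polygon with 16 vertices. Extrusion per mm of travel: 0.4 × 0.2 / (π × 0.875²) = 0.033260. Accumulating E over each segment gives final E = 1.8673.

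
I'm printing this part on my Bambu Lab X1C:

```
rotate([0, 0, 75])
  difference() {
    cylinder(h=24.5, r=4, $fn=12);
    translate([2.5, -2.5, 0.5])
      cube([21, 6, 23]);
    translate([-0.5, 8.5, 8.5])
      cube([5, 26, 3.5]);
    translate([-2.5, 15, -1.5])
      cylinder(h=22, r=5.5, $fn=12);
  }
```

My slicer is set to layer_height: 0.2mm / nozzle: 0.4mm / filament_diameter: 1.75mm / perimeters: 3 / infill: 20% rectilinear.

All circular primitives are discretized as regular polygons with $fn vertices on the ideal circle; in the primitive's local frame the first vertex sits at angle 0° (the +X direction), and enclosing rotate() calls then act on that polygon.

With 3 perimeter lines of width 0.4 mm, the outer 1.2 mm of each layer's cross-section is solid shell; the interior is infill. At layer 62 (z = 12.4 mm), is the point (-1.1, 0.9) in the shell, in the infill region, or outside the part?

infill

At z = 12.4 mm: the r=4 cylinder gives a regular 12-gon of circumradius 4 (constant along its height); the cube at (2.5, -2.5) (footprint 21×6) is included at this height; the cube at (-0.5, 8.5) is absent (z outside [8.5, 12]); the cylinder at (-2.5, 15): section is a regular 12-gon, circumradius r=5.5; After the difference (first − rest): starting from the r=4 cylinder, the 21×6 cube at (2.5, -2.5) partially overlaps it — only the 5.75 mm² overlap (of its 126.00 mm²) is removed, clipping the outline; the r=5.5 cylinder at (-2.5, 15) misses the remaining region (no effect) — 1 connected region; (rotated 75° about Z; rotation is an isometry so areas/perimeters/island counts are preserved). Overall, the cross-section is a single solid region. Undo the 75° rotation: the query point maps to (0.585, 1.295) in the un-rotated model frame. The nearest boundary edge runs (2.50, 2.96)→(2.50, -2.50); distance from the point to it = 1.92 mm. The point is inside the cross-section and 1.92 mm from the nearest boundary — more than the 1.2 mm shell width (3 × 0.4), so it's in the infill interior.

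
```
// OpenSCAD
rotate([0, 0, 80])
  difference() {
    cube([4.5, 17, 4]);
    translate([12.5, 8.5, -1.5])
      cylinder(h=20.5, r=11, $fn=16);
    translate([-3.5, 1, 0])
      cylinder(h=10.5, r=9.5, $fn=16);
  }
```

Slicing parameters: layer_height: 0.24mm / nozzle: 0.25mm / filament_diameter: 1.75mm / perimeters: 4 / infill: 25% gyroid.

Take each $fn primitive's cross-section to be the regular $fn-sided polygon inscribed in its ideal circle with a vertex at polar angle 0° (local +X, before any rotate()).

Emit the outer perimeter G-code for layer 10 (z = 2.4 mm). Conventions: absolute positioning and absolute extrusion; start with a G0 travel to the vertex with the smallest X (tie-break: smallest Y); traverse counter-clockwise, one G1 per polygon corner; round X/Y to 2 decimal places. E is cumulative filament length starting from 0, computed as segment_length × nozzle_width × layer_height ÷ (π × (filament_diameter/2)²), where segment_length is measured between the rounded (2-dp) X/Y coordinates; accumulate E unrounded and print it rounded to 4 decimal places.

At z = 2.4 mm: the 4.5×17 cube contributes its full rectangle; the r=11 cylinder at (12.5, 8.5) gives a regular 16-gon of circumradius 11 (constant along its height); the cylinder at (-3.5, 1): section is a regular 16-gon, circumradius r=9.5; Subtracting the remaining from the first: starting from the 4.5×17 cube, the r=11 cylinder at (12.5, 8.5) partially overlaps it — only the 28.73 mm² overlap (of its 370.44 mm²) is removed, clipping the outline; the r=9.5 cylinder at (-3.5, 1) partially overlaps it — only the 25.19 mm² overlap (of its 276.30 mm²) is removed, clipping the outline — 1 connected region; (whole slice rotated 80° about Z — lengths, areas and connectivity unchanged). The outline is a single polygon with 7 vertices. Extrusion per mm of travel: 0.25 × 0.24 / (π × 0.875²) = 0.024945. Accumulating E over each segment gives final E = 0.5601.

G0 X-16.74 Y2.95 Z2.40
G1 X-9.65 Y1.70 E0.1796
G1 X-9.60 Y1.83 E0.1831
G1 X-8.42 Y3.07 E0.2258
G1 X-12.11 Y4.51 E0.3246
G1 X-14.92 Y7.20 E0.4216
G1 X-15.96 Y7.38 E0.4479
G1 X-16.74 Y2.95 E0.5601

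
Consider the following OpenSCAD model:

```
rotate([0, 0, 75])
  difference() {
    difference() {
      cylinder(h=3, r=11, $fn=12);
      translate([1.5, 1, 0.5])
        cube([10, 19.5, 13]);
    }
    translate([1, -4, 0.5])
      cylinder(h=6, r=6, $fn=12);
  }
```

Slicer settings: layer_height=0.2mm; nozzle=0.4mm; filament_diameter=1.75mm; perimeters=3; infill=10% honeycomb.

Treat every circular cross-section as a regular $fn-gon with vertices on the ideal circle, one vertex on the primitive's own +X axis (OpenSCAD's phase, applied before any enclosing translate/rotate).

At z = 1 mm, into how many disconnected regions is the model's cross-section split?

1

At z = 1 mm: the r=11 cylinder contributes a regular 12-gon of circumradius 11; the cube at (1.5, 1) (footprint 10×19.5) is included at this height; Taking the first minus the rest: starting from the r=11 cylinder, the 10×19.5 cube at (1.5, 1) partially overlaps it — only the 65.19 mm² overlap (of its 195.00 mm²) is removed, clipping the outline — 1 connected region; the r=6 cylinder at (1, -4) gives a regular 12-gon of circumradius 6 (constant along its height); Taking the first minus the rest: starting from that combined region, the r=6 cylinder at (1, -4) partially overlaps it — only the 106.65 mm² overlap (of its 108.00 mm²) is removed, clipping the outline — 1 connected region; (rotated 75° about Z; rotation is an isometry so areas/perimeters/island counts are preserved). The result has 1 disconnected region.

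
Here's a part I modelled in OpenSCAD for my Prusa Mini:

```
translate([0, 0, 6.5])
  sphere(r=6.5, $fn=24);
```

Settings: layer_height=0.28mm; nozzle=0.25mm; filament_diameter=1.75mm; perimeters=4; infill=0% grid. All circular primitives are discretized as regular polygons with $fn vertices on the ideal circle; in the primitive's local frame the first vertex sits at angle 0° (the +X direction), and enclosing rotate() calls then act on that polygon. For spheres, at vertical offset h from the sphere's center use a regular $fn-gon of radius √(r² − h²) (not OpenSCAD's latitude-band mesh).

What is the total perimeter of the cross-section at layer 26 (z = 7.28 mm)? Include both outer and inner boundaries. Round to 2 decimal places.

At z = 7.28 mm: the sphere: section is a regular 24-gon, circumradius = √(r²−h²) = √(6.5²−0.78²) = 6.453 (perimeter = 2·24·6.453·sin(180°/24) = 40.43 mm). Overall, the cross-section is a single solid region. Total boundary length (outer) = 40.43 mm.

40.43 mm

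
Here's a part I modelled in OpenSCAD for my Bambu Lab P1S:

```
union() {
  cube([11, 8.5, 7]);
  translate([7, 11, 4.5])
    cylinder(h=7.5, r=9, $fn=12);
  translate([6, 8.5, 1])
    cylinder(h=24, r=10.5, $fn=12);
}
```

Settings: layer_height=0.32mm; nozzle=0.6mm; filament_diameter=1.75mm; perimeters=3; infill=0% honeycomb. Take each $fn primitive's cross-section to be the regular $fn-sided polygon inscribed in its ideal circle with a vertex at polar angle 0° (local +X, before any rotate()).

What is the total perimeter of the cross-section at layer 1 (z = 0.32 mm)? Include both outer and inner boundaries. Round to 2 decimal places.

39.00 mm

At z = 0.32 mm: the 11×8.5 cube contributes its full rectangle (perimeter 39.00 mm); the cylinder at (7, 11) is not intersected at this z (z outside [4.5, 12]); the cylinder at (6, 8.5) does not reach this height (z outside [1, 25]); Taking the union: only the 11×8.5 cube is present, so the union is just that shape — boundary = 39.00 mm. Overall, the cross-section is a single solid region. Total boundary length (outer) = 39.00 mm.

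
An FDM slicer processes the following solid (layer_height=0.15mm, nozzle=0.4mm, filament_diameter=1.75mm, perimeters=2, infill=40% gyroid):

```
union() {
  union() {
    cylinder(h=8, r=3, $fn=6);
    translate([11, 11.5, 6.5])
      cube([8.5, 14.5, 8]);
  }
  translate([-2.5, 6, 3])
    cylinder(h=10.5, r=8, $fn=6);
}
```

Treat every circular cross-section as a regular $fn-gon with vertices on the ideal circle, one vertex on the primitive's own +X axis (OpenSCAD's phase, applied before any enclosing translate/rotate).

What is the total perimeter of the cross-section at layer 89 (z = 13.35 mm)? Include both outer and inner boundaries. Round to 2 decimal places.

At z = 13.35 mm: the cylinder does not reach this height (z outside [0, 8]); the cube at (11, 11.5) is present — its section is the full 8.5×14.5 rectangle (perimeter 46.00 mm); Taking the union: only the 8.5×14.5 cube at (11, 11.5) is present, so the union is just that shape — boundary = 46.00 mm; the cylinder at (-2.5, 6): section is a regular 6-gon, circumradius r=8 (perimeter = 2·6·8.000·sin(180°/6) = 48.00 mm); Taking the union: the 2 present regions are separate (no shared area or edge), so areas and boundary lengths simply add and each stays a separate island — boundary = 94.00 mm. Overall, the cross-section has 2 separate islands. Total boundary length (outer) = 94.00 mm.

94.00 mm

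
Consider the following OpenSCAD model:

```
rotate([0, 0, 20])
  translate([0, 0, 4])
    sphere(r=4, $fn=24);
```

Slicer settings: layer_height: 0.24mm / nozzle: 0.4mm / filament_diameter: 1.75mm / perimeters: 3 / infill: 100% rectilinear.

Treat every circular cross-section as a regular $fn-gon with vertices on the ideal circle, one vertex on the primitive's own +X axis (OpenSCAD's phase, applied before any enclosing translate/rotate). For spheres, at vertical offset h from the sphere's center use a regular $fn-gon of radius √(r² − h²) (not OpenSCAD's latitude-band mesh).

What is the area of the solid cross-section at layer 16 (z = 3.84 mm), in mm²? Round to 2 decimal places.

49.61 mm²

At z = 3.84 mm: the r=4 sphere contributes a regular 24-gon of circumradius √(4²−0.16²) = 3.997 (area = (24/2)·3.997²·sin(360°/24) = 49.61 mm²); (rotated 20° about Z; rotation is an isometry so areas/perimeters/island counts are preserved). Overall, the cross-section is a single solid region. Net area = 49.61 mm².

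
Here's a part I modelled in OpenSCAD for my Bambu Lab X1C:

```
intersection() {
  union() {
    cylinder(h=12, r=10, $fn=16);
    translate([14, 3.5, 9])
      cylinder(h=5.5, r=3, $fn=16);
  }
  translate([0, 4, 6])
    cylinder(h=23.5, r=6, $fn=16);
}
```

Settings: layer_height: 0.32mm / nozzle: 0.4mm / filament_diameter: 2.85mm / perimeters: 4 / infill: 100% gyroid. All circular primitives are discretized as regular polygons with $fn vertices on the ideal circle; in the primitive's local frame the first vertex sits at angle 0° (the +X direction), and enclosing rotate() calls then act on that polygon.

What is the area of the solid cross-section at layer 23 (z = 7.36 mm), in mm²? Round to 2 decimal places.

110.21 mm²

At z = 7.36 mm: the cylinder: section is a regular 16-gon, circumradius r=10 (area = (16/2)·10.000²·sin(360°/16) = 306.15 mm²); the cylinder at (14, 3.5) does not reach this height (z outside [9, 14.5]); Taking the union: only the r=10 cylinder is present, so the union is just that shape — area = 306.15 mm²; the r=6 cylinder at (0, 4) gives a regular 16-gon of circumradius 6 (constant along its height) (area = (16/2)·6.000²·sin(360°/16) = 110.21 mm²); Taking the intersection: the r=6 cylinder at (0, 4) lies inside that combined region, so the common part is the r=6 cylinder at (0, 4) itself — area = 110.21 mm². Overall, the cross-section is a single solid region. Net area = 110.21 mm².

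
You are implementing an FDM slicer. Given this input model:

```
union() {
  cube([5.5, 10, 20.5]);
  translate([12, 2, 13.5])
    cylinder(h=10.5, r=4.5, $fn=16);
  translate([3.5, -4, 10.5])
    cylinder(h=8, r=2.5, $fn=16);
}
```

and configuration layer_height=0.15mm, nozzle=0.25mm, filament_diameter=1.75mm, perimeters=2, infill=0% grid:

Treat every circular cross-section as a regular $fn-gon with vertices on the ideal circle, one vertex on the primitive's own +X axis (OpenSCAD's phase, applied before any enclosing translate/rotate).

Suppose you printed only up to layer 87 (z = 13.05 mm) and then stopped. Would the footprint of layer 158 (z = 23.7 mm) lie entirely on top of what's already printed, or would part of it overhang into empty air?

part overhangs

Compare the two slices. At z = 13.05: the 5.5×10 cube contributes its full rectangle (area 55.00 mm²); the cylinder at (12, 2) is not intersected at this z (z outside [13.5, 24]); the r=2.5 cylinder at (3.5, -4) gives a regular 16-gon of circumradius 2.5 (constant along its height) (area = (16/2)·2.500²·sin(360°/16) = 19.13 mm²); Merging all regions: the 2 present regions are separate (no shared area or edge), so areas and boundary lengths simply add and each stays a separate island — area = 74.13 mm². At z = 23.7: the cube is not intersected at this z (z outside [0, 20.5]); the r=4.5 cylinder at (12, 2) contributes a regular 16-gon of circumradius 4.5 (area = (16/2)·4.500²·sin(360°/16) = 61.99 mm²); the cylinder at (3.5, -4) is absent (z outside [10.5, 18.5]); Taking the union: only the r=4.5 cylinder at (12, 2) is present, so the union is just that shape — area = 61.99 mm². Checking containment: at z = 23.7 the cross-section extends beyond the z = 13.05 cross-section by about 61.99 mm².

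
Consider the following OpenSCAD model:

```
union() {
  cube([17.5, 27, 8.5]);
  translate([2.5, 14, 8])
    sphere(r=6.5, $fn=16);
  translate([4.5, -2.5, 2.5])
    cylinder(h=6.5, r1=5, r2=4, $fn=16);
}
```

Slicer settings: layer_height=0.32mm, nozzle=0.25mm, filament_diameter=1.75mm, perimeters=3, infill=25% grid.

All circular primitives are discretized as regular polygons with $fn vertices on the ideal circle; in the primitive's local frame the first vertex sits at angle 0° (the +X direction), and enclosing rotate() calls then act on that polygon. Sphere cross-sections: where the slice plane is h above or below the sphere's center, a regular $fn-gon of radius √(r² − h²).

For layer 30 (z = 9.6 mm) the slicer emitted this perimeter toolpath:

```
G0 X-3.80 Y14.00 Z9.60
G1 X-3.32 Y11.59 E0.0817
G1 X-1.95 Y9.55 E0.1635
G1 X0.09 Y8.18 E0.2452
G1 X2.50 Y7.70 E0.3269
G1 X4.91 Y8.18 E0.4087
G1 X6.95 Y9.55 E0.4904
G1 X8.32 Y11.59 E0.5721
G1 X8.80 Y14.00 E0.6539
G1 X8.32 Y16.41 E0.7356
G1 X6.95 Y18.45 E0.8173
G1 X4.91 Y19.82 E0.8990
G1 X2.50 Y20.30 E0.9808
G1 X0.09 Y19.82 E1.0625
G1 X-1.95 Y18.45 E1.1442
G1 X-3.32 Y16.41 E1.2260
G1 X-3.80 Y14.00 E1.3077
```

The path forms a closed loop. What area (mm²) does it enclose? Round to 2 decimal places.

121.43 mm²

Apply the shoelace formula to the sequence of (X, Y) vertices; enclosed area = 121.43 mm².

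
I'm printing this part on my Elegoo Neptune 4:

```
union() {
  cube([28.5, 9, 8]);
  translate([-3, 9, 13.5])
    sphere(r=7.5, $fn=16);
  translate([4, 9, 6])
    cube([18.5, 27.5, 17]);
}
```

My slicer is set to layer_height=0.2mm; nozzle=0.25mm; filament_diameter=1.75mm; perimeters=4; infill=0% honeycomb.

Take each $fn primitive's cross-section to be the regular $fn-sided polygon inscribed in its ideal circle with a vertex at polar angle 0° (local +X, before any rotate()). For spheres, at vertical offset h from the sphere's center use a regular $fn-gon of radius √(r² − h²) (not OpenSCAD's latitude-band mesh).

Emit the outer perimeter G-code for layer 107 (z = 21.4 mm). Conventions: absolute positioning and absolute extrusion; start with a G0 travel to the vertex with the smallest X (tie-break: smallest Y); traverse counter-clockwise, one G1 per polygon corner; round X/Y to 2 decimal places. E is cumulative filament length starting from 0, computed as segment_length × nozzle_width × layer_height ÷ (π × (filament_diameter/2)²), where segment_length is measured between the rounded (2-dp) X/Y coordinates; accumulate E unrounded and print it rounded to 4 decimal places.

G0 X4.00 Y9.00 Z21.40
G1 X22.50 Y9.00 E0.3846
G1 X22.50 Y36.50 E0.9562
G1 X4.00 Y36.50 E1.3408
G1 X4.00 Y9.00 E1.9125

At z = 21.4 mm: the cube does not reach this height (z outside [0, 8]); the sphere at (-3, 9) is not intersected at this z (|z−center|=7.900 > r=7.5); the cube at (4, 9) (footprint 18.5×27.5) is included at this height; Merging all regions: only the 18.5×27.5 cube at (4, 9) is present, so the union is just that shape — 1 connected region. The outline is a single polygon with 4 vertices. Extrusion per mm of travel: 0.25 × 0.2 / (π × 0.875²) = 0.020788. Accumulating E over each segment gives final E = 1.9125.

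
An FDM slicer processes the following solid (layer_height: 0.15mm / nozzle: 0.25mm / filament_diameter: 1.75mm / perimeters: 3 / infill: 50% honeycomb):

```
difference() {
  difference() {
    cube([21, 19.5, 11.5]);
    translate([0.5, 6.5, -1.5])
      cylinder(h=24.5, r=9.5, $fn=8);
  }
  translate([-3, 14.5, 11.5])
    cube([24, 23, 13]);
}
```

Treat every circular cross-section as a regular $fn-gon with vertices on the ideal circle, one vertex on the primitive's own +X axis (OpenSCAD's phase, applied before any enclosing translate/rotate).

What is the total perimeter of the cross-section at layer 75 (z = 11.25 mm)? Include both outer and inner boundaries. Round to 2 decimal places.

At z = 11.25 mm: the cube (footprint 21×19.5) is included at this height (perimeter 81.00 mm); the cylinder at (0.5, 6.5): section is a regular 8-gon, circumradius r=9.5 (perimeter = 2·8·9.500·sin(180°/8) = 58.17 mm); Subtracting the remaining from the first: starting from the 21×19.5 cube, the r=9.5 cylinder at (0.5, 6.5) partially overlaps it — only the 124.76 mm² overlap (of its 255.27 mm²) is removed, clipping the outline — boundary = 80.02 mm; the cube at (-3, 14.5) is not intersected at this z (z outside [11.5, 24.5]); After the difference (first − rest): none of the subtracted shapes is present at this height, so that combined region is unchanged — boundary = 80.02 mm. Overall, the cross-section is a single solid region. Total boundary length (outer) = 80.02 mm.

80.02 mm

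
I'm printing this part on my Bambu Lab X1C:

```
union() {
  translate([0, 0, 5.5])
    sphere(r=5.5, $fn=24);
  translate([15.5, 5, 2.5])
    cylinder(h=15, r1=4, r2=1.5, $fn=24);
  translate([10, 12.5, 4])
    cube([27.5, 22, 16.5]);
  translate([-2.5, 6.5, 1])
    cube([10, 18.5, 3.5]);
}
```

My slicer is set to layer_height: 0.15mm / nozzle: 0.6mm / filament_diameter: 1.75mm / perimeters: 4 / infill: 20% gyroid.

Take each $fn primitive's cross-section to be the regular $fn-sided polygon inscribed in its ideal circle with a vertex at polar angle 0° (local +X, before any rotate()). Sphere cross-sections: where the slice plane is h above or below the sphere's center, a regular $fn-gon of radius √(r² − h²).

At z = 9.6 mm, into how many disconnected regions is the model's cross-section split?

At z = 9.6 mm: the r=5.5 sphere contributes a regular 24-gon of circumradius √(5.5²−4.1²) = 3.666; the cone at (15.5, 5) (r1=4→r2=1.5) has section circumradius 2.817 here — a regular 24-gon; the cube at (10, 12.5) is present — its section is the full 27.5×22 rectangle; the cube at (-2.5, 6.5) is absent (z outside [1, 4.5]); Combining (union): the 3 present regions are separate (no shared area or edge), so areas and boundary lengths simply add and each stays a separate island — 3 connected regions. The result has 3 disconnected regions.

3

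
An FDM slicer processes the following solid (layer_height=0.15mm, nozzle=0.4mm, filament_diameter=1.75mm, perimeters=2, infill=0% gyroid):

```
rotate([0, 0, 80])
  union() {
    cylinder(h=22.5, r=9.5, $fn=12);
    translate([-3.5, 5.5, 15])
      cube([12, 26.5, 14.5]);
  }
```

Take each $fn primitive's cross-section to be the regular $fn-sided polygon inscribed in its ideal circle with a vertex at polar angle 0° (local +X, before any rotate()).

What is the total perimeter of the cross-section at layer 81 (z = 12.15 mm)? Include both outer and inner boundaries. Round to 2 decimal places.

59.01 mm

At z = 12.15 mm: the r=9.5 cylinder contributes a regular 12-gon of circumradius 9.5 (perimeter = 2·12·9.500·sin(180°/12) = 59.01 mm); the cube at (-3.5, 5.5) is absent (z outside [15, 29.5]); Taking the union: only the r=9.5 cylinder is present, so the union is just that shape — boundary = 59.01 mm; (whole slice rotated 80° about Z — lengths, areas and connectivity unchanged). Overall, the cross-section is a single solid region. Total boundary length (outer) = 59.01 mm.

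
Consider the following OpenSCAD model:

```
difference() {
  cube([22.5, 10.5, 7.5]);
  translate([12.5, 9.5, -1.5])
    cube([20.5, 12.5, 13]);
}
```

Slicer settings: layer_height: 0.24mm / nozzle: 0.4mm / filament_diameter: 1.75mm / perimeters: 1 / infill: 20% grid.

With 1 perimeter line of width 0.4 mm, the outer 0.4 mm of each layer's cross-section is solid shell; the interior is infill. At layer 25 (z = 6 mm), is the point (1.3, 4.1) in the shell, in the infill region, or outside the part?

At z = 6 mm: the 22.5×10.5 cube contributes its full rectangle; the 20.5×12.5 cube at (12.5, 9.5) contributes its full rectangle; After the difference (first − rest): starting from the 22.5×10.5 cube, the 20.5×12.5 cube at (12.5, 9.5) partially overlaps it — only the 10.00 mm² overlap (of its 256.25 mm²) is removed, clipping the outline — 1 connected region. Overall, the cross-section is a single solid region. The nearest boundary edge runs (0.00, 0.00)→(0.00, 10.50); distance from the point to it = 1.30 mm. The point is inside the cross-section and 1.30 mm from the nearest boundary — more than the 0.4 mm shell width (1 × 0.4), so it's in the infill interior.

infill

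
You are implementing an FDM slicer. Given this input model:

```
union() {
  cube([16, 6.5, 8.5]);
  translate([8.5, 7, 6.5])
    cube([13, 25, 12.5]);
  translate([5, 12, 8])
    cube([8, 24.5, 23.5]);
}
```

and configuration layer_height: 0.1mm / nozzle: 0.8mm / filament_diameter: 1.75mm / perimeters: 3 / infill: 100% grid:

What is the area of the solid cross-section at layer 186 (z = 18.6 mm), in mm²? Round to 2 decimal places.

At z = 18.6 mm: the cube does not reach this height (z outside [0, 8.5]); the cube at (8.5, 7) (footprint 13×25) is included at this height (area 325.00 mm²); the cube at (5, 12) is present — its section is the full 8×24.5 rectangle (area 196.00 mm²); Merging all regions: the regions partially overlap — summed areas 521.00 mm² minus the doubly-counted overlap 90.00 mm² gives 431.00 mm² — area = 431.00 mm². Overall, the cross-section is a single solid region. Net area = 431.00 mm².

431.00 mm²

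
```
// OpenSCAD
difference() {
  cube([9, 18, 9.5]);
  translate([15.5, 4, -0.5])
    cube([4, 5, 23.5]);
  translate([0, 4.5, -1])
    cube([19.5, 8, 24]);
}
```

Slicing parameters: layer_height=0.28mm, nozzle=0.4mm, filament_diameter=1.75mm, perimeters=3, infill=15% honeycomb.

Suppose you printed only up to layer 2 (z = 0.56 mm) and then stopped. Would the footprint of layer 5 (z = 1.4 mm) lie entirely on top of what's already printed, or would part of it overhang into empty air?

entirely on top

Compare the two slices. At z = 0.56: the cube is present — its section is the full 9×18 rectangle (area 162.00 mm²); the 4×5 cube at (15.5, 4) contributes its full rectangle (area 20.00 mm²); the cube at (0, 4.5) (footprint 19.5×8) is included at this height (area 156.00 mm²); Subtracting the remaining from the first: starting from the 9×18 cube (162.00 mm²), the 4×5 cube at (15.5, 4) misses the remaining region (no effect); the 19.5×8 cube at (0, 4.5) partially overlaps it — only the 72.00 mm² overlap (of its 156.00 mm²) is removed, clipping the outline — area = 90.00 mm². At z = 1.4: the cube is present — its section is the full 9×18 rectangle (area 162.00 mm²); the cube at (15.5, 4) is present — its section is the full 4×5 rectangle (area 20.00 mm²); the 19.5×8 cube at (0, 4.5) contributes its full rectangle (area 156.00 mm²); After the difference (first − rest): starting from the 9×18 cube (162.00 mm²), the 4×5 cube at (15.5, 4) misses the remaining region (no effect); the 19.5×8 cube at (0, 4.5) partially overlaps it — only the 72.00 mm² overlap (of its 156.00 mm²) is removed, clipping the outline — area = 90.00 mm². Checking containment: the cross-section at z = 1.4 is a subset of the cross-section at z = 0.56.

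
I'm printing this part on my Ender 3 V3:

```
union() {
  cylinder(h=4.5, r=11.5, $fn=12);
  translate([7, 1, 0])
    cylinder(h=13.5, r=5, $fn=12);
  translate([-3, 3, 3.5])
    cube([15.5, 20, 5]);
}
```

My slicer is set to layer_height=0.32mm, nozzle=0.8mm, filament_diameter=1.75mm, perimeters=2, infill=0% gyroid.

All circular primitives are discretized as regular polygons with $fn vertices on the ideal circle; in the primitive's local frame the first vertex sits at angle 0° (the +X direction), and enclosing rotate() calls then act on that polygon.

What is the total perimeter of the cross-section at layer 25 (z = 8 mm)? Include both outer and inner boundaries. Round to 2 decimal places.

81.74 mm

At z = 8 mm: the cylinder is absent (z outside [0, 4.5]); the r=5 cylinder at (7, 1) gives a regular 12-gon of circumradius 5 (constant along its height) (perimeter = 2·12·5.000·sin(180°/12) = 31.06 mm); the 15.5×20 cube at (-3, 3) contributes its full rectangle (perimeter 71.00 mm); Taking the union: the regions partially overlap (shared area 18.57 mm²), so the edge portions inside another operand are dropped and the merged outline is re-measured after clipping — boundary = 81.74 mm. Overall, the cross-section is a single solid region. Total boundary length (outer) = 81.74 mm.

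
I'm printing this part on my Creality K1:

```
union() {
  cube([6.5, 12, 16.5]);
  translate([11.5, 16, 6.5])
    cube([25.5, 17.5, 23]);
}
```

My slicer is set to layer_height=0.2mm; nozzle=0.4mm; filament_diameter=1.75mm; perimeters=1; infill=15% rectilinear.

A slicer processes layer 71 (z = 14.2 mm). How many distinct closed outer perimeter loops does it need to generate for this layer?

At z = 14.2 mm: the 6.5×12 cube contributes its full rectangle; the cube at (11.5, 16) is present — its section is the full 25.5×17.5 rectangle; Combining (union): the 2 present regions are separate (no shared area or edge), so areas and boundary lengths simply add and each stays a separate island — 2 connected regions. The result has 2 disconnected regions.

2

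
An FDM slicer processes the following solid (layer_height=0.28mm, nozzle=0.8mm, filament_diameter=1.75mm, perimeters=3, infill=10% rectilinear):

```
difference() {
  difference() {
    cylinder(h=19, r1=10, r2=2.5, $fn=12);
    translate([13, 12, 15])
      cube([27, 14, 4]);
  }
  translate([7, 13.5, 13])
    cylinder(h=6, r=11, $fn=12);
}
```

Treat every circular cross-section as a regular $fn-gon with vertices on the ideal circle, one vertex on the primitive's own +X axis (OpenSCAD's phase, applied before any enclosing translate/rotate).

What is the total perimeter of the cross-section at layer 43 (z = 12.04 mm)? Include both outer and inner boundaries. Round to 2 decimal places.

32.59 mm

At z = 12.04 mm: the cone: at t=0.634 of its height the radius interpolates to r₁+(r₂−r₁)t = 5.247, giving a regular 12-gon of that circumradius (perimeter = 2·12·5.247·sin(180°/12) = 32.59 mm); the cube at (13, 12) does not reach this height (z outside [15, 19]); Taking the first minus the rest: none of the subtracted shapes is present at this height, so the cone is unchanged — boundary = 32.59 mm; the cylinder at (7, 13.5) does not reach this height (z outside [13, 19]); Taking the first minus the rest: none of the subtracted shapes is present at this height, so the result so far is unchanged — boundary = 32.59 mm. Overall, the cross-section is a single solid region. Total boundary length (outer) = 32.59 mm.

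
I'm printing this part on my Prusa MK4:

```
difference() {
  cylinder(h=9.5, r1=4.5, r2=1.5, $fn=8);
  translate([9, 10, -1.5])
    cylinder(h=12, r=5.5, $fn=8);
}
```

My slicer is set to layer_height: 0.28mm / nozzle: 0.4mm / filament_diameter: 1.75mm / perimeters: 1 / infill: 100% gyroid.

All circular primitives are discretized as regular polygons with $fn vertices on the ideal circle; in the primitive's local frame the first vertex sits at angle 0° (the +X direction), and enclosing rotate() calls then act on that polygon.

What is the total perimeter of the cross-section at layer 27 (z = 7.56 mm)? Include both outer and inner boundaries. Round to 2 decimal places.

12.94 mm

At z = 7.56 mm: the cone (r1=4.5→r2=1.5) has section circumradius 2.113 here — a regular 8-gon (perimeter = 2·8·2.113·sin(180°/8) = 12.94 mm); the r=5.5 cylinder at (9, 10) contributes a regular 8-gon of circumradius 5.5 (perimeter = 2·8·5.500·sin(180°/8) = 33.68 mm); After the difference (first − rest): starting from the cone, the r=5.5 cylinder at (9, 10) misses the remaining region (no effect) — boundary = 12.94 mm. Overall, the cross-section is a single solid region. Total boundary length (outer) = 12.94 mm.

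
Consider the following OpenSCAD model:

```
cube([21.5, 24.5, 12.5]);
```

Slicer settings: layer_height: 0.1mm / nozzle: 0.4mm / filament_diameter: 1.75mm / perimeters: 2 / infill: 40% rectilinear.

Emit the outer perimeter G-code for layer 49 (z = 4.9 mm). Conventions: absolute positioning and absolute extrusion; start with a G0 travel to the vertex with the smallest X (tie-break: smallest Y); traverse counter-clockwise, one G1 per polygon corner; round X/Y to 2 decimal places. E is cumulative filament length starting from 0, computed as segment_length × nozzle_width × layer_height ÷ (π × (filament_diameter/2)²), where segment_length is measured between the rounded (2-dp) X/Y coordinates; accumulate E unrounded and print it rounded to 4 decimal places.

G0 X0.00 Y0.00 Z4.90
G1 X21.50 Y0.00 E0.3575
G1 X21.50 Y24.50 E0.7650
G1 X0.00 Y24.50 E1.1225
G1 X0.00 Y0.00 E1.5300

At z = 4.9 mm: the 21.5×24.5 cube contributes its full rectangle. The outline is a single polygon with 4 vertices. Extrusion per mm of travel: 0.4 × 0.1 / (π × 0.875²) = 0.016630. Accumulating E over each segment gives final E = 1.5300.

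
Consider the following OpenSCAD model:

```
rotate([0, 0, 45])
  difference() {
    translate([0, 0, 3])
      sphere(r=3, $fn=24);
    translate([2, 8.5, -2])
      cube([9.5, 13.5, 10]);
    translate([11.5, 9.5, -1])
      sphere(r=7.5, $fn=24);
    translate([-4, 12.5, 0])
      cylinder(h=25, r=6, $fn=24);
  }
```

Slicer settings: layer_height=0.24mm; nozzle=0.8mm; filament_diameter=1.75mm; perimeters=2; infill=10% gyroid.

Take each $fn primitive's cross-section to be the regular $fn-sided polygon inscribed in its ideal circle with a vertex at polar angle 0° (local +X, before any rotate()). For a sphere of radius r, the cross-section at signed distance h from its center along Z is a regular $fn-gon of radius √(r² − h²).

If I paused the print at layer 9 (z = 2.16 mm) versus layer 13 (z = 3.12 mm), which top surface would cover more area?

Layer 9 (z = 2.16): the r=3 sphere contributes a regular 24-gon of circumradius √(3²−0.84²) = 2.880 (area = (24/2)·2.880²·sin(360°/24) = 25.76 mm²); the cube at (2, 8.5) is present — its section is the full 9.5×13.5 rectangle (area 128.25 mm²); the r=7.5 sphere at (11.5, 9.5) slices to a regular 24-gon of circumradius 6.802 (√(r²−h²) with h=3.16 from center) (area = (24/2)·6.802²·sin(360°/24) = 143.69 mm²); the cylinder at (-4, 12.5): section is a regular 24-gon, circumradius r=6 (area = (24/2)·6.000²·sin(360°/24) = 111.81 mm²); After the difference (first − rest): starting from the r=3 sphere (25.76 mm²), the 9.5×13.5 cube at (2, 8.5) misses the remaining region (no effect); the r=7.5 sphere at (11.5, 9.5) misses the remaining region (no effect); the r=6 cylinder at (-4, 12.5) misses the remaining region (no effect) — area = 25.76 mm²; (rotated 45° about Z; rotation is an isometry so areas/perimeters/island counts are preserved). So its area = 25.76 mm². Layer 13 (z = 3.12): the r=3 sphere contributes a regular 24-gon of circumradius √(3²−0.12²) = 2.998 (area = (24/2)·2.998²·sin(360°/24) = 27.91 mm²); the cube at (2, 8.5) is present — its section is the full 9.5×13.5 rectangle (area 128.25 mm²); the r=7.5 sphere at (11.5, 9.5) contributes a regular 24-gon of circumradius √(7.5²−4.12²) = 6.267 (area = (24/2)·6.267²·sin(360°/24) = 121.98 mm²); the cylinder at (-4, 12.5): section is a regular 24-gon, circumradius r=6 (area = (24/2)·6.000²·sin(360°/24) = 111.81 mm²); After the difference (first − rest): starting from the r=3 sphere (27.91 mm²), the 9.5×13.5 cube at (2, 8.5) misses the remaining region (no effect); the r=7.5 sphere at (11.5, 9.5) misses the remaining region (no effect); the r=6 cylinder at (-4, 12.5) misses the remaining region (no effect) — area = 27.91 mm²; (rotated 45° about Z; rotation is an isometry so areas/perimeters/island counts are preserved). So its area = 27.91 mm². Layer 13 is larger (27.91 vs 25.76 mm²).

layer 13 (z = 3.12 mm)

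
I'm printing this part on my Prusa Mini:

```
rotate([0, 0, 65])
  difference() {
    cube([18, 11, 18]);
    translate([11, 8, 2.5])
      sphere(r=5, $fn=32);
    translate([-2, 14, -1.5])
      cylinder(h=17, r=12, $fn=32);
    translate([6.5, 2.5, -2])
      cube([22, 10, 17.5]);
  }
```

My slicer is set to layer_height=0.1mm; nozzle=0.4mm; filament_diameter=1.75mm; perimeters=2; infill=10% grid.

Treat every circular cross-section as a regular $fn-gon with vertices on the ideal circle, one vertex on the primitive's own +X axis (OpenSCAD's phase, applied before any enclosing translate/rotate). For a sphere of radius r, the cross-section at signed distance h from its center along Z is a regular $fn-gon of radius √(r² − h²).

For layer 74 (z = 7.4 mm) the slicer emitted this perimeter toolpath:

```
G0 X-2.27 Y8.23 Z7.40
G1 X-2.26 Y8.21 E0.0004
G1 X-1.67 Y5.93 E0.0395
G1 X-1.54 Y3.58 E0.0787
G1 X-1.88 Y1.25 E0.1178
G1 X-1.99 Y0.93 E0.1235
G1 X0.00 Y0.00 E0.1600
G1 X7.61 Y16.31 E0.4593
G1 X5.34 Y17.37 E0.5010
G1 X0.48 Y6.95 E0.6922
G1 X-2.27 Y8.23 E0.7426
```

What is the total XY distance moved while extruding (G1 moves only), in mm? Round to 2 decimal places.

Sum the Euclidean lengths of each G1 segment: total = 44.65 mm.

44.65 mm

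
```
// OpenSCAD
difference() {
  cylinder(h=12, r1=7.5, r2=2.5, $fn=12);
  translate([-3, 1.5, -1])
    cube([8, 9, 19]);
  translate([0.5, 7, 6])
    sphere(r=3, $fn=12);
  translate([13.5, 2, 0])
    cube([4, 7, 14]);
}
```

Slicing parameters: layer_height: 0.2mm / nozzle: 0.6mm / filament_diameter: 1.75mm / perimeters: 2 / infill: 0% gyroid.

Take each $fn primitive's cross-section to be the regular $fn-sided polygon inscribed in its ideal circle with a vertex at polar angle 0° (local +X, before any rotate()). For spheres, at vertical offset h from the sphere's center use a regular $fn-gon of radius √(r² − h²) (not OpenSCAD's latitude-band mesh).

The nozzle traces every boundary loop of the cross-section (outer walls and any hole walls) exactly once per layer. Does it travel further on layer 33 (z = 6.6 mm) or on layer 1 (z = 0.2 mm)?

layer 1 (z = 0.2 mm)

Layer 33 (z = 6.6): the cone contributes a regular 12-gon of circumradius 4.750 (interpolated between r1=7.5 and r2=2.5 at t=0.550) (perimeter = 2·12·4.750·sin(180°/12) = 29.51 mm); the cube at (-3, 1.5) (footprint 8×9) is included at this height (perimeter 34.00 mm); the sphere at (0.5, 7): section is a regular 12-gon, circumradius = √(r²−h²) = √(3²−0.6²) = 2.939 (perimeter = 2·12·2.939·sin(180°/12) = 18.26 mm); the cube at (13.5, 2) (footprint 4×7) is included at this height (perimeter 22.00 mm); Taking the first minus the rest: starting from the cone, the 8×9 cube at (-3, 1.5) partially overlaps it — only the 18.50 mm² overlap (of its 72.00 mm²) is removed, clipping the outline; the r=3 sphere at (0.5, 7) misses the remaining region (no effect); the 4×7 cube at (13.5, 2) misses the remaining region (no effect) — boundary = 29.68 mm. So its perimeter = 29.68 mm. Layer 1 (z = 0.2): the cone (r1=7.5→r2=2.5) has section circumradius 7.417 here — a regular 12-gon (perimeter = 2·12·7.417·sin(180°/12) = 46.07 mm); the 8×9 cube at (-3, 1.5) contributes its full rectangle (perimeter 34.00 mm); the sphere at (0.5, 7) is not intersected at this z (|z−center|=5.800 > r=3); the cube at (13.5, 2) (footprint 4×7) is included at this height (perimeter 22.00 mm); Taking the first minus the rest: starting from the cone, the 8×9 cube at (-3, 1.5) partially overlaps it — only the 42.17 mm² overlap (of its 72.00 mm²) is removed, clipping the outline; the 4×7 cube at (13.5, 2) misses the remaining region (no effect) — boundary = 54.04 mm. So its perimeter = 54.04 mm. Layer 1 is larger (54.04 vs 29.68 mm).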